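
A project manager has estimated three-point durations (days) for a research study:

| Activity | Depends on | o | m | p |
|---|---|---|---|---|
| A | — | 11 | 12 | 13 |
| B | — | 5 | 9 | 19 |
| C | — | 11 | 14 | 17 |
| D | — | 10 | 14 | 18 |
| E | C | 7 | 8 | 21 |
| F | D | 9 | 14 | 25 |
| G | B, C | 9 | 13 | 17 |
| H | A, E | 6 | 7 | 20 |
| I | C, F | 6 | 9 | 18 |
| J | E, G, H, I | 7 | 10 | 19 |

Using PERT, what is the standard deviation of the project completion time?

te_A = (11 + 4·12 + 13)/6 = 72/6 = 12; σ²_A = ((13−11)/6)² = 0.111
te_B = (5 + 4·9 + 19)/6 = 60/6 = 10; σ²_B = ((19−5)/6)² = 5.444
te_C = (11 + 4·14 + 17)/6 = 84/6 = 14; σ²_C = ((17−11)/6)² = 1.000
te_D = (10 + 4·14 + 18)/6 = 84/6 = 14; σ²_D = ((18−10)/6)² = 1.778
te_E = (7 + 4·8 + 21)/6 = 60/6 = 10; σ²_E = ((21−7)/6)² = 5.444
te_F = (9 + 4·14 + 25)/6 = 90/6 = 15; σ²_F = ((25−9)/6)² = 7.111
te_G = (9 + 4·13 + 17)/6 = 78/6 = 13; σ²_G = ((17−9)/6)² = 1.778
te_H = (6 + 4·7 + 20)/6 = 54/6 = 9; σ²_H = ((20−6)/6)² = 5.444
te_I = (6 + 4·9 + 18)/6 = 60/6 = 10; σ²_I = ((18−6)/6)² = 4.000
te_J = (7 + 4·10 + 19)/6 = 66/6 = 11; σ²_J = ((19−7)/6)² = 4.000

Forward pass:
ES_A = 0; EF_A = 12
ES_B = 0; EF_B = 10
ES_C = 0; EF_C = 14
ES_D = 0; EF_D = 14
ES_E = 14; EF_E = 14+10 = 24
ES_F = 14; EF_F = 14+15 = 29
ES_G = max(EF_B=10, EF_C=14) = 14; EF_G = 14+13 = 27
ES_H = max(EF_A=12, EF_E=24) = 24; EF_H = 24+9 = 33
ES_I = max(EF_C=14, EF_F=29) = 29; EF_I = 29+10 = 39
ES_J = max(EF_E=24, EF_G=27, EF_H=33, EF_I=39) = 39; EF_J = 39+11 = 50
Expected project duration μ = 50 days. Critical path: D → F → I → J.

Variance along critical path = 1.778 + 7.111 + 4.000 + 4.000 = 16.889
σ = √16.889 = 4.110 days

4.11 days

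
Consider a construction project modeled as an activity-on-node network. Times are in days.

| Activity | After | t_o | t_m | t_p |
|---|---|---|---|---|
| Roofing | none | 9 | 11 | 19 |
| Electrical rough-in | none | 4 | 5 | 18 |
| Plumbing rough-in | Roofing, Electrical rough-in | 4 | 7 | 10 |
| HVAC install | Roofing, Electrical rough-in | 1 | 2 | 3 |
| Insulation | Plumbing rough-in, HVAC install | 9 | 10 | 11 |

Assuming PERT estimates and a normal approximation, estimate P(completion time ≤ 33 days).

0.979

te_Roofing = (9 + 4·11 + 19)/6 = 72/6 = 12; σ²_Roofing = ((19−9)/6)² = 2.778
te_Electrical rough-in = (4 + 4·5 + 18)/6 = 42/6 = 7; σ²_Electrical rough-in = ((18−4)/6)² = 5.444
te_Plumbing rough-in = (4 + 4·7 + 10)/6 = 42/6 = 7; σ²_Plumbing rough-in = ((10−4)/6)² = 1.000
te_HVAC install = (1 + 4·2 + 3)/6 = 12/6 = 2; σ²_HVAC install = ((3−1)/6)² = 0.111
te_Insulation = (9 + 4·10 + 11)/6 = 60/6 = 10; σ²_Insulation = ((11−9)/6)² = 0.111

Forward pass:
ES_Roofing = 0; EF_Roofing = 12
ES_Electrical rough-in = 0; EF_Electrical rough-in = 7
ES_Plumbing rough-in = max(EF_Roofing=12, EF_Electrical rough-in=7) = 12; EF_Plumbing rough-in = 12+7 = 19
ES_HVAC install = max(EF_Roofing=12, EF_Electrical rough-in=7) = 12; EF_HVAC install = 12+2 = 14
ES_Insulation = max(EF_Plumbing rough-in=19, EF_HVAC install=14) = 19; EF_Insulation = 19+10 = 29
Expected project duration μ = 29 days. Critical path: Roofing → Plumbing rough-in → Insulation.

Variance along critical path = 2.778 + 1.000 + 0.111 = 3.889; σ = √3.889 = 1.972 days.
Z = (33 − 29) / 1.972 = 2.028
P(T ≤ 33) = Φ(2.028) ≈ 0.979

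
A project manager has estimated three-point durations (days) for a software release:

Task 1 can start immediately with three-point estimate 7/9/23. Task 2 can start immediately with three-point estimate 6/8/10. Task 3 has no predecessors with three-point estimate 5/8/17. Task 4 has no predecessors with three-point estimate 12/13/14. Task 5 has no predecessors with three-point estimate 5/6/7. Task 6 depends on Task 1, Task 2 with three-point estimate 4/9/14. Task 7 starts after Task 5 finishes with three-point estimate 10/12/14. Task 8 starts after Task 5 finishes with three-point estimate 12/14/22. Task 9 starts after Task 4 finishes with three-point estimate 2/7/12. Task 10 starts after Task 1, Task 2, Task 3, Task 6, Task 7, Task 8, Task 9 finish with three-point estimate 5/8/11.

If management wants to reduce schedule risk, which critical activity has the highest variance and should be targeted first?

Task 8

te_Task 1 = (7 + 4·9 + 23)/6 = 66/6 = 11; σ²_Task 1 = ((23−7)/6)² = 7.111
te_Task 2 = (6 + 4·8 + 10)/6 = 48/6 = 8; σ²_Task 2 = ((10−6)/6)² = 0.444
te_Task 3 = (5 + 4·8 + 17)/6 = 54/6 = 9; σ²_Task 3 = ((17−5)/6)² = 4.000
te_Task 4 = (12 + 4·13 + 14)/6 = 78/6 = 13; σ²_Task 4 = ((14−12)/6)² = 0.111
te_Task 5 = (5 + 4·6 + 7)/6 = 36/6 = 6; σ²_Task 5 = ((7−5)/6)² = 0.111
te_Task 6 = (4 + 4·9 + 14)/6 = 54/6 = 9; σ²_Task 6 = ((14−4)/6)² = 2.778
te_Task 7 = (10 + 4·12 + 14)/6 = 72/6 = 12; σ²_Task 7 = ((14−10)/6)² = 0.444
te_Task 8 = (12 + 4·14 + 22)/6 = 90/6 = 15; σ²_Task 8 = ((22−12)/6)² = 2.778
te_Task 9 = (2 + 4·7 + 12)/6 = 42/6 = 7; σ²_Task 9 = ((12−2)/6)² = 2.778
te_Task 10 = (5 + 4·8 + 11)/6 = 48/6 = 8; σ²_Task 10 = ((11−5)/6)² = 1.000

Forward pass:
ES_Task 1 = 0; EF_Task 1 = 11
ES_Task 2 = 0; EF_Task 2 = 8
ES_Task 3 = 0; EF_Task 3 = 9
ES_Task 4 = 0; EF_Task 4 = 13
ES_Task 5 = 0; EF_Task 5 = 6
ES_Task 6 = max(EF_Task 1=11, EF_Task 2=8) = 11; EF_Task 6 = 11+9 = 20
ES_Task 7 = 6; EF_Task 7 = 6+12 = 18
ES_Task 8 = 6; EF_Task 8 = 6+15 = 21
ES_Task 9 = 13; EF_Task 9 = 13+7 = 20
ES_Task 10 = max(EF_Task 1=11, EF_Task 2=8, EF_Task 3=9, EF_Task 6=20, EF_Task 7=18, EF_Task 8=21, EF_Task 9=20) = 21; EF_Task 10 = 21+8 = 29
Expected project duration μ = 29 days. Critical path: Task 5 → Task 8 → Task 10.

Variances on critical path: σ²_Task 5=0.111, σ²_Task 8=2.778, σ²_Task 10=1.000.
Largest is σ²_Task 8 = 2.778.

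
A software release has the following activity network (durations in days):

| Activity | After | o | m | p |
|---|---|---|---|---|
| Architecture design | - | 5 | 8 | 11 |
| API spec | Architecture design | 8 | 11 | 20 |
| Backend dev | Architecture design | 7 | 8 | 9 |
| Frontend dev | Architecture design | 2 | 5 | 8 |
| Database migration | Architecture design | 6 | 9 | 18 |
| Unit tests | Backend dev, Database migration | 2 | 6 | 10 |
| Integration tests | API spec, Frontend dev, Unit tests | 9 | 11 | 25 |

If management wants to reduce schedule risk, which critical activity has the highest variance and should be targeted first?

Integration tests

te_Architecture design = (5 + 4·8 + 11)/6 = 48/6 = 8; σ²_Architecture design = ((11−5)/6)² = 1.000
te_API spec = (8 + 4·11 + 20)/6 = 72/6 = 12; σ²_API spec = ((20−8)/6)² = 4.000
te_Backend dev = (7 + 4·8 + 9)/6 = 48/6 = 8; σ²_Backend dev = ((9−7)/6)² = 0.111
te_Frontend dev = (2 + 4·5 + 8)/6 = 30/6 = 5; σ²_Frontend dev = ((8−2)/6)² = 1.000
te_Database migration = (6 + 4·9 + 18)/6 = 60/6 = 10; σ²_Database migration = ((18−6)/6)² = 4.000
te_Unit tests = (2 + 4·6 + 10)/6 = 36/6 = 6; σ²_Unit tests = ((10−2)/6)² = 1.778
te_Integration tests = (9 + 4·11 + 25)/6 = 78/6 = 13; σ²_Integration tests = ((25−9)/6)² = 7.111

Forward pass:
ES_Architecture design = 0; EF_Architecture design = 8
ES_API spec = 8; EF_API spec = 8+12 = 20
ES_Backend dev = 8; EF_Backend dev = 8+8 = 16
ES_Frontend dev = 8; EF_Frontend dev = 8+5 = 13
ES_Database migration = 8; EF_Database migration = 8+10 = 18
ES_Unit tests = max(EF_Backend dev=16, EF_Database migration=18) = 18; EF_Unit tests = 18+6 = 24
ES_Integration tests = max(EF_API spec=20, EF_Frontend dev=13, EF_Unit tests=24) = 24; EF_Integration tests = 24+13 = 37
Expected project duration μ = 37 days. Critical path: Architecture design → Database migration → Unit tests → Integration tests.

Variances on critical path: σ²_Architecture design=1.000, σ²_Database migration=4.000, σ²_Unit tests=1.778, σ²_Integration tests=7.111.
Largest is σ²_Integration tests = 7.111.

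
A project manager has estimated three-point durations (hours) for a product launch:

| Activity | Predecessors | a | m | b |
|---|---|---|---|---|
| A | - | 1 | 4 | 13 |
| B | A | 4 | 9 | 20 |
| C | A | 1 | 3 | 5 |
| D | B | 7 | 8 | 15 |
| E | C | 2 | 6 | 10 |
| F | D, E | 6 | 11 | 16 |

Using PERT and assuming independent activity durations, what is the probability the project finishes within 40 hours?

0.897

te_A = (1 + 4·4 + 13)/6 = 30/6 = 5; σ²_A = ((13−1)/6)² = 4.000
te_B = (4 + 4·9 + 20)/6 = 60/6 = 10; σ²_B = ((20−4)/6)² = 7.111
te_C = (1 + 4·3 + 5)/6 = 18/6 = 3; σ²_C = ((5−1)/6)² = 0.444
te_D = (7 + 4·8 + 15)/6 = 54/6 = 9; σ²_D = ((15−7)/6)² = 1.778
te_E = (2 + 4·6 + 10)/6 = 36/6 = 6; σ²_E = ((10−2)/6)² = 1.778
te_F = (6 + 4·11 + 16)/6 = 66/6 = 11; σ²_F = ((16−6)/6)² = 2.778

Forward pass:
ES_A = 0; EF_A = 5
ES_B = 5; EF_B = 5+10 = 15
ES_C = 5; EF_C = 5+3 = 8
ES_D = 15; EF_D = 15+9 = 24
ES_E = 8; EF_E = 8+6 = 14
ES_F = max(EF_D=24, EF_E=14) = 24; EF_F = 24+11 = 35
Expected project duration μ = 35 hours. Critical path: A → B → D → F.

Variance along critical path = 4.000 + 7.111 + 1.778 + 2.778 = 15.667; σ = √15.667 = 3.958 hours.
Z = (40 − 35) / 3.958 = 1.263
P(T ≤ 40) = Φ(1.263) ≈ 0.897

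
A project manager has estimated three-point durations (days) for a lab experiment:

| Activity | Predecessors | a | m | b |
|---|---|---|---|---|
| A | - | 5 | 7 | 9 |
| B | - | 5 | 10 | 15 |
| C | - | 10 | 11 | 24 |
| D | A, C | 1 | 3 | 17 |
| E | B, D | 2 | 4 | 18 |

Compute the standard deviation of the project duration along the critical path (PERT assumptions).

te_A = (5 + 4·7 + 9)/6 = 42/6 = 7; σ²_A = ((9−5)/6)² = 0.444
te_B = (5 + 4·10 + 15)/6 = 60/6 = 10; σ²_B = ((15−5)/6)² = 2.778
te_C = (10 + 4·11 + 24)/6 = 78/6 = 13; σ²_C = ((24−10)/6)² = 5.444
te_D = (1 + 4·3 + 17)/6 = 30/6 = 5; σ²_D = ((17−1)/6)² = 7.111
te_E = (2 + 4·4 + 18)/6 = 36/6 = 6; σ²_E = ((18−2)/6)² = 7.111

Forward pass:
ES_A = 0; EF_A = 7
ES_B = 0; EF_B = 10
ES_C = 0; EF_C = 13
ES_D = max(EF_A=7, EF_C=13) = 13; EF_D = 13+5 = 18
ES_E = max(EF_B=10, EF_D=18) = 18; EF_E = 18+6 = 24
Expected project duration μ = 24 days. Critical path: C → D → E.

Variance along critical path = 5.444 + 7.111 + 7.111 = 19.667
σ = √19.667 = 4.435 days

4.43 days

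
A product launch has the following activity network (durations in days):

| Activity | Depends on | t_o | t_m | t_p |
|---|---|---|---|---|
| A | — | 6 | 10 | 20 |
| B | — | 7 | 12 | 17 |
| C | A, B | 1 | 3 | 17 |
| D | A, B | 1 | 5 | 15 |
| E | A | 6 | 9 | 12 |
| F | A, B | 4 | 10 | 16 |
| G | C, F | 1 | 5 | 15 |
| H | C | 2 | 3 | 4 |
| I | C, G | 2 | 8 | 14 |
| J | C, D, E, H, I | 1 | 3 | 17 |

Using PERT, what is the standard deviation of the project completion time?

4.83 days

te_A = (6 + 4·10 + 20)/6 = 66/6 = 11; σ²_A = ((20−6)/6)² = 5.444
te_B = (7 + 4·12 + 17)/6 = 72/6 = 12; σ²_B = ((17−7)/6)² = 2.778
te_C = (1 + 4·3 + 17)/6 = 30/6 = 5; σ²_C = ((17−1)/6)² = 7.111
te_D = (1 + 4·5 + 15)/6 = 36/6 = 6; σ²_D = ((15−1)/6)² = 5.444
te_E = (6 + 4·9 + 12)/6 = 54/6 = 9; σ²_E = ((12−6)/6)² = 1.000
te_F = (4 + 4·10 + 16)/6 = 60/6 = 10; σ²_F = ((16−4)/6)² = 4.000
te_G = (1 + 4·5 + 15)/6 = 36/6 = 6; σ²_G = ((15−1)/6)² = 5.444
te_H = (2 + 4·3 + 4)/6 = 18/6 = 3; σ²_H = ((4−2)/6)² = 0.111
te_I = (2 + 4·8 + 14)/6 = 48/6 = 8; σ²_I = ((14−2)/6)² = 4.000
te_J = (1 + 4·3 + 17)/6 = 30/6 = 5; σ²_J = ((17−1)/6)² = 7.111

Forward pass:
ES_A = 0; EF_A = 11
ES_B = 0; EF_B = 12
ES_C = max(EF_A=11, EF_B=12) = 12; EF_C = 12+5 = 17
ES_D = max(EF_A=11, EF_B=12) = 12; EF_D = 12+6 = 18
ES_E = 11; EF_E = 11+9 = 20
ES_F = max(EF_A=11, EF_B=12) = 12; EF_F = 12+10 = 22
ES_G = max(EF_C=17, EF_F=22) = 22; EF_G = 22+6 = 28
ES_H = 17; EF_H = 17+3 = 20
ES_I = max(EF_C=17, EF_G=28) = 28; EF_I = 28+8 = 36
ES_J = max(EF_C=17, EF_D=18, EF_E=20, EF_H=20, EF_I=36) = 36; EF_J = 36+5 = 41
Expected project duration μ = 41 days. Critical path: B → F → G → I → J.

Variance along critical path = 2.778 + 4.000 + 5.444 + 4.000 + 7.111 = 23.333
σ = √23.333 = 4.830 days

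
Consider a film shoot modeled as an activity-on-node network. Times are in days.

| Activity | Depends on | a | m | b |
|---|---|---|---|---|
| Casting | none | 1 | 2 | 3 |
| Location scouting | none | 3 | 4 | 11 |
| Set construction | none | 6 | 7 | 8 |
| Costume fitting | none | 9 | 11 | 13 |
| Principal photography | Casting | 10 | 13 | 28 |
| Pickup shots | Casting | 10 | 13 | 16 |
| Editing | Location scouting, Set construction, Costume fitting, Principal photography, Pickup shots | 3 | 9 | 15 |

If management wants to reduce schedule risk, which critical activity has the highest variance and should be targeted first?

te_Casting = (1 + 4·2 + 3)/6 = 12/6 = 2; σ²_Casting = ((3−1)/6)² = 0.111
te_Location scouting = (3 + 4·4 + 11)/6 = 30/6 = 5; σ²_Location scouting = ((11−3)/6)² = 1.778
te_Set construction = (6 + 4·7 + 8)/6 = 42/6 = 7; σ²_Set construction = ((8−6)/6)² = 0.111
te_Costume fitting = (9 + 4·11 + 13)/6 = 66/6 = 11; σ²_Costume fitting = ((13−9)/6)² = 0.444
te_Principal photography = (10 + 4·13 + 28)/6 = 90/6 = 15; σ²_Principal photography = ((28−10)/6)² = 9.000
te_Pickup shots = (10 + 4·13 + 16)/6 = 78/6 = 13; σ²_Pickup shots = ((16−10)/6)² = 1.000
te_Editing = (3 + 4·9 + 15)/6 = 54/6 = 9; σ²_Editing = ((15−3)/6)² = 4.000

Forward pass:
ES_Casting = 0; EF_Casting = 2
ES_Location scouting = 0; EF_Location scouting = 5
ES_Set construction = 0; EF_Set construction = 7
ES_Costume fitting = 0; EF_Costume fitting = 11
ES_Principal photography = 2; EF_Principal photography = 2+15 = 17
ES_Pickup shots = 2; EF_Pickup shots = 2+13 = 15
ES_Editing = max(EF_Location scouting=5, EF_Set construction=7, EF_Costume fitting=11, EF_Principal photography=17, EF_Pickup shots=15) = 17; EF_Editing = 17+9 = 26
Expected project duration μ = 26 days. Critical path: Casting → Principal photography → Editing.

Variances on critical path: σ²_Casting=0.111, σ²_Principal photography=9.000, σ²_Editing=4.000.
Largest is σ²_Principal photography = 9.000.

Principal photography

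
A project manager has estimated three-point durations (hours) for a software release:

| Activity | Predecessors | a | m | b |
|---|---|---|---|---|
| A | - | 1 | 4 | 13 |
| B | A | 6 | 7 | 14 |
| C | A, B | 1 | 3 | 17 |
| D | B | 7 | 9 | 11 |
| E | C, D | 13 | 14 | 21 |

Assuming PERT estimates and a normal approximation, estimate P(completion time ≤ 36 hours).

te_A = (1 + 4·4 + 13)/6 = 30/6 = 5; σ²_A = ((13−1)/6)² = 4.000
te_B = (6 + 4·7 + 14)/6 = 48/6 = 8; σ²_B = ((14−6)/6)² = 1.778
te_C = (1 + 4·3 + 17)/6 = 30/6 = 5; σ²_C = ((17−1)/6)² = 7.111
te_D = (7 + 4·9 + 11)/6 = 54/6 = 9; σ²_D = ((11−7)/6)² = 0.444
te_E = (13 + 4·14 + 21)/6 = 90/6 = 15; σ²_E = ((21−13)/6)² = 1.778

Forward pass:
ES_A = 0; EF_A = 5
ES_B = 5; EF_B = 5+8 = 13
ES_C = max(EF_A=5, EF_B=13) = 13; EF_C = 13+5 = 18
ES_D = 13; EF_D = 13+9 = 22
ES_E = max(EF_C=18, EF_D=22) = 22; EF_E = 22+15 = 37
Expected project duration μ = 37 hours. Critical path: A → B → D → E.

Variance along critical path = 4.000 + 1.778 + 0.444 + 1.778 = 8.000; σ = √8.000 = 2.828 hours.
Z = (36 − 37) / 2.828 = -0.354
P(T ≤ 36) = Φ(-0.354) ≈ 0.362

0.362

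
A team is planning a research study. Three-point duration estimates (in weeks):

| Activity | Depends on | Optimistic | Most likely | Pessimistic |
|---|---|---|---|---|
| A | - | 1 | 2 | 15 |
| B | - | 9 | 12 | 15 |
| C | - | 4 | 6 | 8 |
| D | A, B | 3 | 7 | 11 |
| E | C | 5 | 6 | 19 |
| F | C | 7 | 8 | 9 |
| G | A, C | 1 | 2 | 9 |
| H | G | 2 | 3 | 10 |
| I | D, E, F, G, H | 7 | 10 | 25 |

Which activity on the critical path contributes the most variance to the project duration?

I

te_A = (1 + 4·2 + 15)/6 = 24/6 = 4; σ²_A = ((15−1)/6)² = 5.444
te_B = (9 + 4·12 + 15)/6 = 72/6 = 12; σ²_B = ((15−9)/6)² = 1.000
te_C = (4 + 4·6 + 8)/6 = 36/6 = 6; σ²_C = ((8−4)/6)² = 0.444
te_D = (3 + 4·7 + 11)/6 = 42/6 = 7; σ²_D = ((11−3)/6)² = 1.778
te_E = (5 + 4·6 + 19)/6 = 48/6 = 8; σ²_E = ((19−5)/6)² = 5.444
te_F = (7 + 4·8 + 9)/6 = 48/6 = 8; σ²_F = ((9−7)/6)² = 0.111
te_G = (1 + 4·2 + 9)/6 = 18/6 = 3; σ²_G = ((9−1)/6)² = 1.778
te_H = (2 + 4·3 + 10)/6 = 24/6 = 4; σ²_H = ((10−2)/6)² = 1.778
te_I = (7 + 4·10 + 25)/6 = 72/6 = 12; σ²_I = ((25−7)/6)² = 9.000

Forward pass:
ES_A = 0; EF_A = 4
ES_B = 0; EF_B = 12
ES_C = 0; EF_C = 6
ES_D = max(EF_A=4, EF_B=12) = 12; EF_D = 12+7 = 19
ES_E = 6; EF_E = 6+8 = 14
ES_F = 6; EF_F = 6+8 = 14
ES_G = max(EF_A=4, EF_C=6) = 6; EF_G = 6+3 = 9
ES_H = 9; EF_H = 9+4 = 13
ES_I = max(EF_D=19, EF_E=14, EF_F=14, EF_G=9, EF_H=13) = 19; EF_I = 19+12 = 31
Expected project duration μ = 31 weeks. Critical path: B → D → I.

Variances on critical path: σ²_B=1.000, σ²_D=1.778, σ²_I=9.000.
Largest is σ²_I = 9.000.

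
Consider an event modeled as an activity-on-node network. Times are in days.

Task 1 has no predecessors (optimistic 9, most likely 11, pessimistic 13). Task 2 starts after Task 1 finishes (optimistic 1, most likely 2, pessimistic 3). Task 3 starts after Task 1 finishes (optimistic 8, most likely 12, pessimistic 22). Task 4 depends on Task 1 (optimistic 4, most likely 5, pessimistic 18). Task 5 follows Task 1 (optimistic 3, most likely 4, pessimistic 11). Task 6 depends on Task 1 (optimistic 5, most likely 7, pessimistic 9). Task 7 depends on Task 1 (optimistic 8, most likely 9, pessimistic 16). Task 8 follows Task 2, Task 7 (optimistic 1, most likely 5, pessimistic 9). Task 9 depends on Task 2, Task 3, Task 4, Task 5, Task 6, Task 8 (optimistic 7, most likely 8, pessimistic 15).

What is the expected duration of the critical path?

35 days

te_Task 1 = (9 + 4·11 + 13)/6 = 66/6 = 11
te_Task 2 = (1 + 4·2 + 3)/6 = 12/6 = 2
te_Task 3 = (8 + 4·12 + 22)/6 = 78/6 = 13
te_Task 4 = (4 + 4·5 + 18)/6 = 42/6 = 7
te_Task 5 = (3 + 4·4 + 11)/6 = 30/6 = 5
te_Task 6 = (5 + 4·7 + 9)/6 = 42/6 = 7
te_Task 7 = (8 + 4·9 + 16)/6 = 60/6 = 10
te_Task 8 = (1 + 4·5 + 9)/6 = 30/6 = 5
te_Task 9 = (7 + 4·8 + 15)/6 = 54/6 = 9

Forward pass:
ES_Task 1 = 0; EF_Task 1 = 11
ES_Task 2 = 11; EF_Task 2 = 11+2 = 13
ES_Task 3 = 11; EF_Task 3 = 11+13 = 24
ES_Task 4 = 11; EF_Task 4 = 11+7 = 18
ES_Task 5 = 11; EF_Task 5 = 11+5 = 16
ES_Task 6 = 11; EF_Task 6 = 11+7 = 18
ES_Task 7 = 11; EF_Task 7 = 11+10 = 21
ES_Task 8 = max(EF_Task 2=13, EF_Task 7=21) = 21; EF_Task 8 = 21+5 = 26
ES_Task 9 = max(EF_Task 2=13, EF_Task 3=24, EF_Task 4=18, EF_Task 5=16, EF_Task 6=18, EF_Task 8=26) = 26; EF_Task 9 = 26+9 = 35
Expected project duration μ = 35 days. Critical path: Task 1 → Task 7 → Task 8 → Task 9.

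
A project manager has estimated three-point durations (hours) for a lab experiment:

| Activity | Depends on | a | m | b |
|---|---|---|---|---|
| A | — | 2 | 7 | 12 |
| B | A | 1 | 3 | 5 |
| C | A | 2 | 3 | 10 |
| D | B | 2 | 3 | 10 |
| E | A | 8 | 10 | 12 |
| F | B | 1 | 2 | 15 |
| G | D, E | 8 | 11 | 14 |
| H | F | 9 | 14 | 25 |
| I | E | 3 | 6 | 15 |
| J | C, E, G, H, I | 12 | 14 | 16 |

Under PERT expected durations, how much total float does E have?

1 hours

te_A = (2 + 4·7 + 12)/6 = 42/6 = 7
te_B = (1 + 4·3 + 5)/6 = 18/6 = 3
te_C = (2 + 4·3 + 10)/6 = 24/6 = 4
te_D = (2 + 4·3 + 10)/6 = 24/6 = 4
te_E = (8 + 4·10 + 12)/6 = 60/6 = 10
te_F = (1 + 4·2 + 15)/6 = 24/6 = 4
te_G = (8 + 4·11 + 14)/6 = 66/6 = 11
te_H = (9 + 4·14 + 25)/6 = 90/6 = 15
te_I = (3 + 4·6 + 15)/6 = 42/6 = 7
te_J = (12 + 4·14 + 16)/6 = 84/6 = 14

Forward pass:
ES_A = 0; EF_A = 7
ES_B = 7; EF_B = 7+3 = 10
ES_C = 7; EF_C = 7+4 = 11
ES_D = 10; EF_D = 10+4 = 14
ES_E = 7; EF_E = 7+10 = 17
ES_F = 10; EF_F = 10+4 = 14
ES_G = max(EF_D=14, EF_E=17) = 17; EF_G = 17+11 = 28
ES_H = 14; EF_H = 14+15 = 29
ES_I = 17; EF_I = 17+7 = 24
ES_J = max(EF_C=11, EF_E=17, EF_G=28, EF_H=29, EF_I=24) = 29; EF_J = 29+14 = 43
Expected project duration μ = 43 hours. Critical path: A → B → F → H → J.

Backward pass:
LF_J = 43; LS_J = 43−14 = 29
LF_I = LS_J = 29; LS_I = 29−7 = 22
LF_H = LS_J = 29; LS_H = 29−15 = 14
LF_G = LS_J = 29; LS_G = 29−11 = 18
LF_F = LS_H = 14; LS_F = 14−4 = 10
LF_E = min(LS_G=18, LS_I=22, LS_J=29) = 18; LS_E = 18−10 = 8
LF_D = LS_G = 18; LS_D = 18−4 = 14
LF_C = LS_J = 29; LS_C = 29−4 = 25
LF_B = min(LS_D=14, LS_F=10) = 10; LS_B = 10−3 = 7
LF_A = min(LS_B=7, LS_C=25, LS_E=8) = 7; LS_A = 7−7 = 0
Slack_E = LS_E − ES_E = 8 − 7 = 1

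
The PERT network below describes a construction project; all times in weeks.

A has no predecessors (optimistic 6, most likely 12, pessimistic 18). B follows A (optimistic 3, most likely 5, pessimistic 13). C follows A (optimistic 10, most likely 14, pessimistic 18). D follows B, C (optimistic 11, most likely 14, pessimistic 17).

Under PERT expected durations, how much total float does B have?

8 weeks

te_A = (6 + 4·12 + 18)/6 = 72/6 = 12
te_B = (3 + 4·5 + 13)/6 = 36/6 = 6
te_C = (10 + 4·14 + 18)/6 = 84/6 = 14
te_D = (11 + 4·14 + 17)/6 = 84/6 = 14

Forward pass:
ES_A = 0; EF_A = 12
ES_B = 12; EF_B = 12+6 = 18
ES_C = 12; EF_C = 12+14 = 26
ES_D = max(EF_B=18, EF_C=26) = 26; EF_D = 26+14 = 40
Expected project duration μ = 40 weeks. Critical path: A → C → D.

Backward pass:
LF_D = 40; LS_D = 40−14 = 26
LF_C = LS_D = 26; LS_C = 26−14 = 12
LF_B = LS_D = 26; LS_B = 26−6 = 20
LF_A = min(LS_B=20, LS_C=12) = 12; LS_A = 12−12 = 0
Slack_B = LS_B − ES_B = 20 − 12 = 8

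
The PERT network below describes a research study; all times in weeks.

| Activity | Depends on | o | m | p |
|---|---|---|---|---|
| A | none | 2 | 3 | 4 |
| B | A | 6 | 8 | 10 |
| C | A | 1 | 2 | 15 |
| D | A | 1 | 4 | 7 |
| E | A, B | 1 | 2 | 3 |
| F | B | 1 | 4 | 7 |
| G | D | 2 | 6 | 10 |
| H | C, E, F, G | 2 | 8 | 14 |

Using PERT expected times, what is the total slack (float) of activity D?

2 weeks

te_A = (2 + 4·3 + 4)/6 = 18/6 = 3
te_B = (6 + 4·8 + 10)/6 = 48/6 = 8
te_C = (1 + 4·2 + 15)/6 = 24/6 = 4
te_D = (1 + 4·4 + 7)/6 = 24/6 = 4
te_E = (1 + 4·2 + 3)/6 = 12/6 = 2
te_F = (1 + 4·4 + 7)/6 = 24/6 = 4
te_G = (2 + 4·6 + 10)/6 = 36/6 = 6
te_H = (2 + 4·8 + 14)/6 = 48/6 = 8

Forward pass:
ES_A = 0; EF_A = 3
ES_B = 3; EF_B = 3+8 = 11
ES_C = 3; EF_C = 3+4 = 7
ES_D = 3; EF_D = 3+4 = 7
ES_E = max(EF_A=3, EF_B=11) = 11; EF_E = 11+2 = 13
ES_F = 11; EF_F = 11+4 = 15
ES_G = 7; EF_G = 7+6 = 13
ES_H = max(EF_C=7, EF_E=13, EF_F=15, EF_G=13) = 15; EF_H = 15+8 = 23
Expected project duration μ = 23 weeks. Critical path: A → B → F → H.

Backward pass:
LF_H = 23; LS_H = 23−8 = 15
LF_G = LS_H = 15; LS_G = 15−6 = 9
LF_F = LS_H = 15; LS_F = 15−4 = 11
LF_E = LS_H = 15; LS_E = 15−2 = 13
LF_D = LS_G = 9; LS_D = 9−4 = 5
LF_C = LS_H = 15; LS_C = 15−4 = 11
LF_B = min(LS_E=13, LS_F=11) = 11; LS_B = 11−8 = 3
LF_A = min(LS_B=3, LS_C=11, LS_D=5, LS_E=13) = 3; LS_A = 3−3 = 0
Slack_D = LS_D − ES_D = 5 − 3 = 2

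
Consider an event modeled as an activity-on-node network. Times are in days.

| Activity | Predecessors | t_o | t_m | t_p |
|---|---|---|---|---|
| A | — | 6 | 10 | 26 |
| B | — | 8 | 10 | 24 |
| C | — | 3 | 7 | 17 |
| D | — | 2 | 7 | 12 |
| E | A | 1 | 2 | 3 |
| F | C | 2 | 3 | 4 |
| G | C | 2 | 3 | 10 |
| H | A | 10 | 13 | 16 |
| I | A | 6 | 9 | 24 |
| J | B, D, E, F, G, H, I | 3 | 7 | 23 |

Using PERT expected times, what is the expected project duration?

te_A = (6 + 4·10 + 26)/6 = 72/6 = 12
te_B = (8 + 4·10 + 24)/6 = 72/6 = 12
te_C = (3 + 4·7 + 17)/6 = 48/6 = 8
te_D = (2 + 4·7 + 12)/6 = 42/6 = 7
te_E = (1 + 4·2 + 3)/6 = 12/6 = 2
te_F = (2 + 4·3 + 4)/6 = 18/6 = 3
te_G = (2 + 4·3 + 10)/6 = 24/6 = 4
te_H = (10 + 4·13 + 16)/6 = 78/6 = 13
te_I = (6 + 4·9 + 24)/6 = 66/6 = 11
te_J = (3 + 4·7 + 23)/6 = 54/6 = 9

Forward pass:
ES_A = 0; EF_A = 12
ES_B = 0; EF_B = 12
ES_C = 0; EF_C = 8
ES_D = 0; EF_D = 7
ES_E = 12; EF_E = 12+2 = 14
ES_F = 8; EF_F = 8+3 = 11
ES_G = 8; EF_G = 8+4 = 12
ES_H = 12; EF_H = 12+13 = 25
ES_I = 12; EF_I = 12+11 = 23
ES_J = max(EF_B=12, EF_D=7, EF_E=14, EF_F=11, EF_G=12, EF_H=25, EF_I=23) = 25; EF_J = 25+9 = 34
Expected project duration μ = 34 days. Critical path: A → H → J.

34 days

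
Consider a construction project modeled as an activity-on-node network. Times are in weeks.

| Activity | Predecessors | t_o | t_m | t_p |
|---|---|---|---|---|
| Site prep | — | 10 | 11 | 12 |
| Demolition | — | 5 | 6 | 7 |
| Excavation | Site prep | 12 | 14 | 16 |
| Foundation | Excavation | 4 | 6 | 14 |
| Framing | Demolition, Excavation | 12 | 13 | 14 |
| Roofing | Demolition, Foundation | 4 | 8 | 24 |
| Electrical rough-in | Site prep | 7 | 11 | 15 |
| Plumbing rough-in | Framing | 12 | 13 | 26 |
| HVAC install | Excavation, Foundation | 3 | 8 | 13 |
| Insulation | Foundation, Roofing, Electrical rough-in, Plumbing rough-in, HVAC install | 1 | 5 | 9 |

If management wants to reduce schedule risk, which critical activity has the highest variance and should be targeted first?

Plumbing rough-in

te_Site prep = (10 + 4·11 + 12)/6 = 66/6 = 11; σ²_Site prep = ((12−10)/6)² = 0.111
te_Demolition = (5 + 4·6 + 7)/6 = 36/6 = 6; σ²_Demolition = ((7−5)/6)² = 0.111
te_Excavation = (12 + 4·14 + 16)/6 = 84/6 = 14; σ²_Excavation = ((16−12)/6)² = 0.444
te_Foundation = (4 + 4·6 + 14)/6 = 42/6 = 7; σ²_Foundation = ((14−4)/6)² = 2.778
te_Framing = (12 + 4·13 + 14)/6 = 78/6 = 13; σ²_Framing = ((14−12)/6)² = 0.111
te_Roofing = (4 + 4·8 + 24)/6 = 60/6 = 10; σ²_Roofing = ((24−4)/6)² = 11.111
te_Electrical rough-in = (7 + 4·11 + 15)/6 = 66/6 = 11; σ²_Electrical rough-in = ((15−7)/6)² = 1.778
te_Plumbing rough-in = (12 + 4·13 + 26)/6 = 90/6 = 15; σ²_Plumbing rough-in = ((26−12)/6)² = 5.444
te_HVAC install = (3 + 4·8 + 13)/6 = 48/6 = 8; σ²_HVAC install = ((13−3)/6)² = 2.778
te_Insulation = (1 + 4·5 + 9)/6 = 30/6 = 5; σ²_Insulation = ((9−1)/6)² = 1.778

Forward pass:
ES_Site prep = 0; EF_Site prep = 11
ES_Demolition = 0; EF_Demolition = 6
ES_Excavation = 11; EF_Excavation = 11+14 = 25
ES_Foundation = 25; EF_Foundation = 25+7 = 32
ES_Framing = max(EF_Demolition=6, EF_Excavation=25) = 25; EF_Framing = 25+13 = 38
ES_Roofing = max(EF_Demolition=6, EF_Foundation=32) = 32; EF_Roofing = 32+10 = 42
ES_Electrical rough-in = 11; EF_Electrical rough-in = 11+11 = 22
ES_Plumbing rough-in = 38; EF_Plumbing rough-in = 38+15 = 53
ES_HVAC install = max(EF_Excavation=25, EF_Foundation=32) = 32; EF_HVAC install = 32+8 = 40
ES_Insulation = max(EF_Foundation=32, EF_Roofing=42, EF_Electrical rough-in=22, EF_Plumbing rough-in=53, EF_HVAC install=40) = 53; EF_Insulation = 53+5 = 58
Expected project duration μ = 58 weeks. Critical path: Site prep → Excavation → Framing → Plumbing rough-in → Insulation.

Variances on critical path: σ²_Site prep=0.111, σ²_Excavation=0.444, σ²_Framing=0.111, σ²_Plumbing rough-in=5.444, σ²_Insulation=1.778.
Largest is σ²_Plumbing rough-in = 5.444.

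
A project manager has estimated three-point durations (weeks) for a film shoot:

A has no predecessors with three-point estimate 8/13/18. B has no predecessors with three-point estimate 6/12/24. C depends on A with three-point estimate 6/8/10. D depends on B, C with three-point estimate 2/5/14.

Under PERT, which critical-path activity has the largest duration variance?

D

te_A = (8 + 4·13 + 18)/6 = 78/6 = 13; σ²_A = ((18−8)/6)² = 2.778
te_B = (6 + 4·12 + 24)/6 = 78/6 = 13; σ²_B = ((24−6)/6)² = 9.000
te_C = (6 + 4·8 + 10)/6 = 48/6 = 8; σ²_C = ((10−6)/6)² = 0.444
te_D = (2 + 4·5 + 14)/6 = 36/6 = 6; σ²_D = ((14−2)/6)² = 4.000

Forward pass:
ES_A = 0; EF_A = 13
ES_B = 0; EF_B = 13
ES_C = 13; EF_C = 13+8 = 21
ES_D = max(EF_B=13, EF_C=21) = 21; EF_D = 21+6 = 27
Expected project duration μ = 27 weeks. Critical path: A → C → D.

Variances on critical path: σ²_A=2.778, σ²_C=0.444, σ²_D=4.000.
Largest is σ²_D = 4.000.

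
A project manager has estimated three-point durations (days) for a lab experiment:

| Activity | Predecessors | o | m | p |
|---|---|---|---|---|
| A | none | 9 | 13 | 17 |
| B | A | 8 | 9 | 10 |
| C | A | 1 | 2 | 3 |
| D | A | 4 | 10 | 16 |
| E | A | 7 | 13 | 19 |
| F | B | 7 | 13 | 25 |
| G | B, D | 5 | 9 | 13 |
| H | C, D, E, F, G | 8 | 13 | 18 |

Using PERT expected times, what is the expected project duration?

te_A = (9 + 4·13 + 17)/6 = 78/6 = 13
te_B = (8 + 4·9 + 10)/6 = 54/6 = 9
te_C = (1 + 4·2 + 3)/6 = 12/6 = 2
te_D = (4 + 4·10 + 16)/6 = 60/6 = 10
te_E = (7 + 4·13 + 19)/6 = 78/6 = 13
te_F = (7 + 4·13 + 25)/6 = 84/6 = 14
te_G = (5 + 4·9 + 13)/6 = 54/6 = 9
te_H = (8 + 4·13 + 18)/6 = 78/6 = 13

Forward pass:
ES_A = 0; EF_A = 13
ES_B = 13; EF_B = 13+9 = 22
ES_C = 13; EF_C = 13+2 = 15
ES_D = 13; EF_D = 13+10 = 23
ES_E = 13; EF_E = 13+13 = 26
ES_F = 22; EF_F = 22+14 = 36
ES_G = max(EF_B=22, EF_D=23) = 23; EF_G = 23+9 = 32
ES_H = max(EF_C=15, EF_D=23, EF_E=26, EF_F=36, EF_G=32) = 36; EF_H = 36+13 = 49
Expected project duration μ = 49 days. Critical path: A → B → F → H.

49 days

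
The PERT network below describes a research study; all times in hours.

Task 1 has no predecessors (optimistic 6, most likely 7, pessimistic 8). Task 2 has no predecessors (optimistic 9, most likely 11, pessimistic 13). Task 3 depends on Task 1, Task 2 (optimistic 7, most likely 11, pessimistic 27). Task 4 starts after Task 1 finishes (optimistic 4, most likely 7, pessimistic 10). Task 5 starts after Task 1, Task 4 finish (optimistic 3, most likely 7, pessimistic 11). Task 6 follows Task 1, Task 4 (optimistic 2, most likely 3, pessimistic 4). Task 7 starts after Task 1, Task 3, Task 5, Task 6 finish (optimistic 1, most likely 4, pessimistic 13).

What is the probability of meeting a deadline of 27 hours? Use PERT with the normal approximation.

0.306

te_Task 1 = (6 + 4·7 + 8)/6 = 42/6 = 7; σ²_Task 1 = ((8−6)/6)² = 0.111
te_Task 2 = (9 + 4·11 + 13)/6 = 66/6 = 11; σ²_Task 2 = ((13−9)/6)² = 0.444
te_Task 3 = (7 + 4·11 + 27)/6 = 78/6 = 13; σ²_Task 3 = ((27−7)/6)² = 11.111
te_Task 4 = (4 + 4·7 + 10)/6 = 42/6 = 7; σ²_Task 4 = ((10−4)/6)² = 1.000
te_Task 5 = (3 + 4·7 + 11)/6 = 42/6 = 7; σ²_Task 5 = ((11−3)/6)² = 1.778
te_Task 6 = (2 + 4·3 + 4)/6 = 18/6 = 3; σ²_Task 6 = ((4−2)/6)² = 0.111
te_Task 7 = (1 + 4·4 + 13)/6 = 30/6 = 5; σ²_Task 7 = ((13−1)/6)² = 4.000

Forward pass:
ES_Task 1 = 0; EF_Task 1 = 7
ES_Task 2 = 0; EF_Task 2 = 11
ES_Task 3 = max(EF_Task 1=7, EF_Task 2=11) = 11; EF_Task 3 = 11+13 = 24
ES_Task 4 = 7; EF_Task 4 = 7+7 = 14
ES_Task 5 = max(EF_Task 1=7, EF_Task 4=14) = 14; EF_Task 5 = 14+7 = 21
ES_Task 6 = max(EF_Task 1=7, EF_Task 4=14) = 14; EF_Task 6 = 14+3 = 17
ES_Task 7 = max(EF_Task 1=7, EF_Task 3=24, EF_Task 5=21, EF_Task 6=17) = 24; EF_Task 7 = 24+5 = 29
Expected project duration μ = 29 hours. Critical path: Task 2 → Task 3 → Task 7.

Variance along critical path = 0.444 + 11.111 + 4.000 = 15.556; σ = √15.556 = 3.944 hours.
Z = (27 − 29) / 3.944 = -0.507
P(T ≤ 27) = Φ(-0.507) ≈ 0.306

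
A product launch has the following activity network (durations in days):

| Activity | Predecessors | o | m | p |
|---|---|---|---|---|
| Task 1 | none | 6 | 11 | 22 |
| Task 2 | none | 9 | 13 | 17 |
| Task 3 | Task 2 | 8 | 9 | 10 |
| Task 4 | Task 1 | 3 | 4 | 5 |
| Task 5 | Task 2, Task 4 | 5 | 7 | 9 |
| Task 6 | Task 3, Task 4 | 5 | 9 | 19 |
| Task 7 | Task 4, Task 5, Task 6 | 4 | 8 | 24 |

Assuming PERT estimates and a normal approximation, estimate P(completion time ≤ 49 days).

te_Task 1 = (6 + 4·11 + 22)/6 = 72/6 = 12; σ²_Task 1 = ((22−6)/6)² = 7.111
te_Task 2 = (9 + 4·13 + 17)/6 = 78/6 = 13; σ²_Task 2 = ((17−9)/6)² = 1.778
te_Task 3 = (8 + 4·9 + 10)/6 = 54/6 = 9; σ²_Task 3 = ((10−8)/6)² = 0.111
te_Task 4 = (3 + 4·4 + 5)/6 = 24/6 = 4; σ²_Task 4 = ((5−3)/6)² = 0.111
te_Task 5 = (5 + 4·7 + 9)/6 = 42/6 = 7; σ²_Task 5 = ((9−5)/6)² = 0.444
te_Task 6 = (5 + 4·9 + 19)/6 = 60/6 = 10; σ²_Task 6 = ((19−5)/6)² = 5.444
te_Task 7 = (4 + 4·8 + 24)/6 = 60/6 = 10; σ²_Task 7 = ((24−4)/6)² = 11.111

Forward pass:
ES_Task 1 = 0; EF_Task 1 = 12
ES_Task 2 = 0; EF_Task 2 = 13
ES_Task 3 = 13; EF_Task 3 = 13+9 = 22
ES_Task 4 = 12; EF_Task 4 = 12+4 = 16
ES_Task 5 = max(EF_Task 2=13, EF_Task 4=16) = 16; EF_Task 5 = 16+7 = 23
ES_Task 6 = max(EF_Task 3=22, EF_Task 4=16) = 22; EF_Task 6 = 22+10 = 32
ES_Task 7 = max(EF_Task 4=16, EF_Task 5=23, EF_Task 6=32) = 32; EF_Task 7 = 32+10 = 42
Expected project duration μ = 42 days. Critical path: Task 2 → Task 3 → Task 6 → Task 7.

Variance along critical path = 1.778 + 0.111 + 5.444 + 11.111 = 18.444; σ = √18.444 = 4.295 days.
Z = (49 − 42) / 4.295 = 1.630
P(T ≤ 49) = Φ(1.630) ≈ 0.948

0.948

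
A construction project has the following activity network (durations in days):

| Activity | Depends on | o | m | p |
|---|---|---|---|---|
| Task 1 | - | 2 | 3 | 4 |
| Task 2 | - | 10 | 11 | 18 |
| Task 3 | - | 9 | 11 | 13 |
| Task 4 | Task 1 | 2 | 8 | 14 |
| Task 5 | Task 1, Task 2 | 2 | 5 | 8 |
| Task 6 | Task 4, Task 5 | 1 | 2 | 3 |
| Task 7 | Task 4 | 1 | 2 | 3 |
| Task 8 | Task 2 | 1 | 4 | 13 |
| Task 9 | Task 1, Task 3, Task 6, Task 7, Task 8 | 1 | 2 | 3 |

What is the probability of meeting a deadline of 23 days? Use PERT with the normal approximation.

te_Task 1 = (2 + 4·3 + 4)/6 = 18/6 = 3; σ²_Task 1 = ((4−2)/6)² = 0.111
te_Task 2 = (10 + 4·11 + 18)/6 = 72/6 = 12; σ²_Task 2 = ((18−10)/6)² = 1.778
te_Task 3 = (9 + 4·11 + 13)/6 = 66/6 = 11; σ²_Task 3 = ((13−9)/6)² = 0.444
te_Task 4 = (2 + 4·8 + 14)/6 = 48/6 = 8; σ²_Task 4 = ((14−2)/6)² = 4.000
te_Task 5 = (2 + 4·5 + 8)/6 = 30/6 = 5; σ²_Task 5 = ((8−2)/6)² = 1.000
te_Task 6 = (1 + 4·2 + 3)/6 = 12/6 = 2; σ²_Task 6 = ((3−1)/6)² = 0.111
te_Task 7 = (1 + 4·2 + 3)/6 = 12/6 = 2; σ²_Task 7 = ((3−1)/6)² = 0.111
te_Task 8 = (1 + 4·4 + 13)/6 = 30/6 = 5; σ²_Task 8 = ((13−1)/6)² = 4.000
te_Task 9 = (1 + 4·2 + 3)/6 = 12/6 = 2; σ²_Task 9 = ((3−1)/6)² = 0.111

Forward pass:
ES_Task 1 = 0; EF_Task 1 = 3
ES_Task 2 = 0; EF_Task 2 = 12
ES_Task 3 = 0; EF_Task 3 = 11
ES_Task 4 = 3; EF_Task 4 = 3+8 = 11
ES_Task 5 = max(EF_Task 1=3, EF_Task 2=12) = 12; EF_Task 5 = 12+5 = 17
ES_Task 6 = max(EF_Task 4=11, EF_Task 5=17) = 17; EF_Task 6 = 17+2 = 19
ES_Task 7 = 11; EF_Task 7 = 11+2 = 13
ES_Task 8 = 12; EF_Task 8 = 12+5 = 17
ES_Task 9 = max(EF_Task 1=3, EF_Task 3=11, EF_Task 6=19, EF_Task 7=13, EF_Task 8=17) = 19; EF_Task 9 = 19+2 = 21
Expected project duration μ = 21 days. Critical path: Task 2 → Task 5 → Task 6 → Task 9.

Variance along critical path = 1.778 + 1.000 + 0.111 + 0.111 = 3.000; σ = √3.000 = 1.732 days.
Z = (23 − 21) / 1.732 = 1.155
P(T ≤ 23) = Φ(1.155) ≈ 0.876

0.876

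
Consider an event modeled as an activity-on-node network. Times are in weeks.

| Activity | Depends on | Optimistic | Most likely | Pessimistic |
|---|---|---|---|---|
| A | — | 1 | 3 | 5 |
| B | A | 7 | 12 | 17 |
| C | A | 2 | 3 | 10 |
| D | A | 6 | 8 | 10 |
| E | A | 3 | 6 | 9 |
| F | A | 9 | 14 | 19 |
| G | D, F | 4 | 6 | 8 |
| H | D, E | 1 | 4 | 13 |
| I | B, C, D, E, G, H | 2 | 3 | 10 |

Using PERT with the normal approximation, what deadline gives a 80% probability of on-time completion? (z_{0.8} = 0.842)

te_A = (1 + 4·3 + 5)/6 = 18/6 = 3; σ²_A = ((5−1)/6)² = 0.444
te_B = (7 + 4·12 + 17)/6 = 72/6 = 12; σ²_B = ((17−7)/6)² = 2.778
te_C = (2 + 4·3 + 10)/6 = 24/6 = 4; σ²_C = ((10−2)/6)² = 1.778
te_D = (6 + 4·8 + 10)/6 = 48/6 = 8; σ²_D = ((10−6)/6)² = 0.444
te_E = (3 + 4·6 + 9)/6 = 36/6 = 6; σ²_E = ((9−3)/6)² = 1.000
te_F = (9 + 4·14 + 19)/6 = 84/6 = 14; σ²_F = ((19−9)/6)² = 2.778
te_G = (4 + 4·6 + 8)/6 = 36/6 = 6; σ²_G = ((8−4)/6)² = 0.444
te_H = (1 + 4·4 + 13)/6 = 30/6 = 5; σ²_H = ((13−1)/6)² = 4.000
te_I = (2 + 4·3 + 10)/6 = 24/6 = 4; σ²_I = ((10−2)/6)² = 1.778

Forward pass:
ES_A = 0; EF_A = 3
ES_B = 3; EF_B = 3+12 = 15
ES_C = 3; EF_C = 3+4 = 7
ES_D = 3; EF_D = 3+8 = 11
ES_E = 3; EF_E = 3+6 = 9
ES_F = 3; EF_F = 3+14 = 17
ES_G = max(EF_D=11, EF_F=17) = 17; EF_G = 17+6 = 23
ES_H = max(EF_D=11, EF_E=9) = 11; EF_H = 11+5 = 16
ES_I = max(EF_B=15, EF_C=7, EF_D=11, EF_E=9, EF_G=23, EF_H=16) = 23; EF_I = 23+4 = 27
Expected project duration μ = 27 weeks. Critical path: A → F → G → I.

Variance along critical path = 0.444 + 2.778 + 0.444 + 1.778 = 5.444; σ = 2.333 weeks.
D = μ + z·σ = 27 + 0.842·2.333 = 29.0 weeks

29.0 weeks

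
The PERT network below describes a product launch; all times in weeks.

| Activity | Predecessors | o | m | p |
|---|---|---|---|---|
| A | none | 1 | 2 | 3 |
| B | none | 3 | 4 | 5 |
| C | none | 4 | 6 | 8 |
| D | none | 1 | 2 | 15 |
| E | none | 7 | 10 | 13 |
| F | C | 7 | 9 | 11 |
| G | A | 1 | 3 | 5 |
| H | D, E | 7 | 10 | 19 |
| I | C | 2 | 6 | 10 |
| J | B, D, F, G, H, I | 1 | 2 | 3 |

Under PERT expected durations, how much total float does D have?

6 weeks

te_A = (1 + 4·2 + 3)/6 = 12/6 = 2
te_B = (3 + 4·4 + 5)/6 = 24/6 = 4
te_C = (4 + 4·6 + 8)/6 = 36/6 = 6
te_D = (1 + 4·2 + 15)/6 = 24/6 = 4
te_E = (7 + 4·10 + 13)/6 = 60/6 = 10
te_F = (7 + 4·9 + 11)/6 = 54/6 = 9
te_G = (1 + 4·3 + 5)/6 = 18/6 = 3
te_H = (7 + 4·10 + 19)/6 = 66/6 = 11
te_I = (2 + 4·6 + 10)/6 = 36/6 = 6
te_J = (1 + 4·2 + 3)/6 = 12/6 = 2

Forward pass:
ES_A = 0; EF_A = 2
ES_B = 0; EF_B = 4
ES_C = 0; EF_C = 6
ES_D = 0; EF_D = 4
ES_E = 0; EF_E = 10
ES_F = 6; EF_F = 6+9 = 15
ES_G = 2; EF_G = 2+3 = 5
ES_H = max(EF_D=4, EF_E=10) = 10; EF_H = 10+11 = 21
ES_I = 6; EF_I = 6+6 = 12
ES_J = max(EF_B=4, EF_D=4, EF_F=15, EF_G=5, EF_H=21, EF_I=12) = 21; EF_J = 21+2 = 23
Expected project duration μ = 23 weeks. Critical path: E → H → J.

Backward pass:
LF_J = 23; LS_J = 23−2 = 21
LF_I = LS_J = 21; LS_I = 21−6 = 15
LF_H = LS_J = 21; LS_H = 21−11 = 10
LF_G = LS_J = 21; LS_G = 21−3 = 18
LF_F = LS_J = 21; LS_F = 21−9 = 12
LF_E = LS_H = 10; LS_E = 10−10 = 0
LF_D = min(LS_H=10, LS_J=21) = 10; LS_D = 10−4 = 6
LF_C = min(LS_F=12, LS_I=15) = 12; LS_C = 12−6 = 6
LF_B = LS_J = 21; LS_B = 21−4 = 17
LF_A = LS_G = 18; LS_A = 18−2 = 16
Slack_D = LS_D − ES_D = 6 − 0 = 6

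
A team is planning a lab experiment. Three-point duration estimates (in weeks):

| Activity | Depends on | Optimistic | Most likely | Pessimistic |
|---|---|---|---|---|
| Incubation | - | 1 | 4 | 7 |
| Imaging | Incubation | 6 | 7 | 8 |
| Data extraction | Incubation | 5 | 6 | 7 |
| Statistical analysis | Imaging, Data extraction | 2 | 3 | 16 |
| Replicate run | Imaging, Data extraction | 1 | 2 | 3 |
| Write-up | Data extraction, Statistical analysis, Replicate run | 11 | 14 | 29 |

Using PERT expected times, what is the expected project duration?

32 weeks

te_Incubation = (1 + 4·4 + 7)/6 = 24/6 = 4
te_Imaging = (6 + 4·7 + 8)/6 = 42/6 = 7
te_Data extraction = (5 + 4·6 + 7)/6 = 36/6 = 6
te_Statistical analysis = (2 + 4·3 + 16)/6 = 30/6 = 5
te_Replicate run = (1 + 4·2 + 3)/6 = 12/6 = 2
te_Write-up = (11 + 4·14 + 29)/6 = 96/6 = 16

Forward pass:
ES_Incubation = 0; EF_Incubation = 4
ES_Imaging = 4; EF_Imaging = 4+7 = 11
ES_Data extraction = 4; EF_Data extraction = 4+6 = 10
ES_Statistical analysis = max(EF_Imaging=11, EF_Data extraction=10) = 11; EF_Statistical analysis = 11+5 = 16
ES_Replicate run = max(EF_Imaging=11, EF_Data extraction=10) = 11; EF_Replicate run = 11+2 = 13
ES_Write-up = max(EF_Data extraction=10, EF_Statistical analysis=16, EF_Replicate run=13) = 16; EF_Write-up = 16+16 = 32
Expected project duration μ = 32 weeks. Critical path: Incubation → Imaging → Statistical analysis → Write-up.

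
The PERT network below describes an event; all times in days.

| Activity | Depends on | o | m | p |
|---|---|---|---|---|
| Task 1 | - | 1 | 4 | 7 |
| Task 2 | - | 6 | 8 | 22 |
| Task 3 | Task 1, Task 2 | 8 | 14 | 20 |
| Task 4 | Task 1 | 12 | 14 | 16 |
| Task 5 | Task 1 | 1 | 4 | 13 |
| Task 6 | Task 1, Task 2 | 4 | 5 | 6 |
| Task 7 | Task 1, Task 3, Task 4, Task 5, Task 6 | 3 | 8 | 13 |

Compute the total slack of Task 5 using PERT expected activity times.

te_Task 1 = (1 + 4·4 + 7)/6 = 24/6 = 4
te_Task 2 = (6 + 4·8 + 22)/6 = 60/6 = 10
te_Task 3 = (8 + 4·14 + 20)/6 = 84/6 = 14
te_Task 4 = (12 + 4·14 + 16)/6 = 84/6 = 14
te_Task 5 = (1 + 4·4 + 13)/6 = 30/6 = 5
te_Task 6 = (4 + 4·5 + 6)/6 = 30/6 = 5
te_Task 7 = (3 + 4·8 + 13)/6 = 48/6 = 8

Forward pass:
ES_Task 1 = 0; EF_Task 1 = 4
ES_Task 2 = 0; EF_Task 2 = 10
ES_Task 3 = max(EF_Task 1=4, EF_Task 2=10) = 10; EF_Task 3 = 10+14 = 24
ES_Task 4 = 4; EF_Task 4 = 4+14 = 18
ES_Task 5 = 4; EF_Task 5 = 4+5 = 9
ES_Task 6 = max(EF_Task 1=4, EF_Task 2=10) = 10; EF_Task 6 = 10+5 = 15
ES_Task 7 = max(EF_Task 1=4, EF_Task 3=24, EF_Task 4=18, EF_Task 5=9, EF_Task 6=15) = 24; EF_Task 7 = 24+8 = 32
Expected project duration μ = 32 days. Critical path: Task 2 → Task 3 → Task 7.

Backward pass:
LF_Task 7 = 32; LS_Task 7 = 32−8 = 24
LF_Task 6 = LS_Task 7 = 24; LS_Task 6 = 24−5 = 19
LF_Task 5 = LS_Task 7 = 24; LS_Task 5 = 24−5 = 19
LF_Task 4 = LS_Task 7 = 24; LS_Task 4 = 24−14 = 10
LF_Task 3 = LS_Task 7 = 24; LS_Task 3 = 24−14 = 10
LF_Task 2 = min(LS_Task 3=10, LS_Task 6=19) = 10; LS_Task 2 = 10−10 = 0
LF_Task 1 = min(LS_Task 3=10, LS_Task 4=10, LS_Task 5=19, LS_Task 6=19, LS_Task 7=24) = 10; LS_Task 1 = 10−4 = 6
Slack_Task 5 = LS_Task 5 − ES_Task 5 = 19 − 4 = 15

15 days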